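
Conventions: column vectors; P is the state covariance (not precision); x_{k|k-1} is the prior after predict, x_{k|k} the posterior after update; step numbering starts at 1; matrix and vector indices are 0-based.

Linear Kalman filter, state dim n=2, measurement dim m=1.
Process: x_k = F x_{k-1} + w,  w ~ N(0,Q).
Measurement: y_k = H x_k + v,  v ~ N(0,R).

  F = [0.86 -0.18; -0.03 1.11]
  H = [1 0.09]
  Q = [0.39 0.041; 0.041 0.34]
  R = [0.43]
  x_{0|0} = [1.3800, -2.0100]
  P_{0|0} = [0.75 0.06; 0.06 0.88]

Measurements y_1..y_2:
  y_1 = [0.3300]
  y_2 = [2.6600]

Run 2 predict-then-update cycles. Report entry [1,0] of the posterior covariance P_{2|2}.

step 1: x^-=[1.5486, -2.2725]  P^-=[0.9546 -0.0966; -0.0966 1.4209]  S=[1.3788]  K=[0.6861; 0.0227]  nu=[-1.0141]  x^+=[0.8529, -2.2955]  P^+=[0.3056 -0.1181; -0.1181 1.4202]
step 2: x^-=[1.1467, -2.5736]  P^-=[0.6986 -0.3640; -0.3640 2.0980]  S=[1.0801]  K=[0.6165; -0.1622]  nu=[1.7450]  x^+=[2.2224, -2.8566]  P^+=[0.2881 -0.2560; -0.2560 2.0696]

P_post[1,0] = -0.2560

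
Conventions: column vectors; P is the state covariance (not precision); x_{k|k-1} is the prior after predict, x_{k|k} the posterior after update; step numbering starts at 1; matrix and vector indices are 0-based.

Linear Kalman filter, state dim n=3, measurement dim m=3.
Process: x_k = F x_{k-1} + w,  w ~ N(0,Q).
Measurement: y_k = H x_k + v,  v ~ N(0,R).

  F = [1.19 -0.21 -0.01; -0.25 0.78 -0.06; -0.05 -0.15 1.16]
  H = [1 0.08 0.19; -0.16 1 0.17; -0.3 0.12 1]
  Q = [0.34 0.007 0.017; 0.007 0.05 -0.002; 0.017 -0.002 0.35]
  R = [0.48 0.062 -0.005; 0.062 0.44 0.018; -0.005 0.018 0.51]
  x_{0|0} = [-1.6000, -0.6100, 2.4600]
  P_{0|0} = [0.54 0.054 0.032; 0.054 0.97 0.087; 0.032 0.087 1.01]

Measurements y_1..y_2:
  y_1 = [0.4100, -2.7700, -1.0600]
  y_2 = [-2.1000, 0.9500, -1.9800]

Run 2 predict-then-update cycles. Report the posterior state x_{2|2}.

step 1: x^-=[-1.8005, -0.2234, 3.0251]  P^-=[1.1202 -0.2608 0.0178; -0.2608 0.6493 -0.1088; 0.0178 -0.1088 1.6991]  S=[1.6274 -0.2875 -0.0315; -0.2875 1.2126 0.4070; -0.0315 0.4070 2.3012]  K=[0.6455 -0.1694 -0.1131; -0.0415 0.5720 -0.0812; 0.2088 -0.0536 0.7427]  nu=[1.6536, -3.3489, -4.5984]  x^+=[0.3543, -1.8345, 0.1349]  P^+=[0.2949 0.0066 0.0237; 0.0066 0.2589 -0.0600; 0.0237 -0.0600 0.3911]
step 2: x^-=[0.8055, -1.5276, 0.4139]  P^-=[0.7649 -0.1183 0.0492; -0.1183 0.2311 -0.1174; 0.0492 -0.1174 0.9010]  S=[1.2751 -0.1466 -0.0381; -0.1466 0.7120 0.1432; -0.0381 0.1432 1.4340]  K=[0.5752 -0.1874 -0.1016; -0.0606 0.3251 -0.0719; 0.1784 -0.0484 0.6178]  nu=[-2.8619, 2.5361, -1.9689]  x^+=[-1.1159, -0.3882, -1.4356]  P^+=[0.2617 -0.0105 0.0217; -0.0105 0.1450 -0.0510; 0.0217 -0.0510 0.3259]

x_post = [-1.1159, -0.3882, -1.4356]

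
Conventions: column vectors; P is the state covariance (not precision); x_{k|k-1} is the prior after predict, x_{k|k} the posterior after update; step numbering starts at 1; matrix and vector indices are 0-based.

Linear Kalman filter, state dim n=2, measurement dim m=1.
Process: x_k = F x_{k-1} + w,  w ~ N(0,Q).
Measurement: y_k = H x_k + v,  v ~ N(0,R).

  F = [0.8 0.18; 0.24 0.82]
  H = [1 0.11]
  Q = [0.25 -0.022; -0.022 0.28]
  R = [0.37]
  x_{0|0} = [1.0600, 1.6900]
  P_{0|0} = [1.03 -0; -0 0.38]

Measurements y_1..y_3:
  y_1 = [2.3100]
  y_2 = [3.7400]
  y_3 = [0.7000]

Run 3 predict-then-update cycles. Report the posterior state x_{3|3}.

x_post = [1.4803, 2.0526]

step 1: x^-=[1.1522, 1.6402]  P^-=[0.9215 0.2318; 0.2318 0.5948]  S=[1.3497]  K=[0.7016; 0.2203]  nu=[0.9774]  x^+=[1.8380, 1.8555]  P^+=[0.2570 0.0233; 0.0233 0.5294]
step 2: x^-=[1.8044, 1.9626]  P^-=[0.4384 0.1218; 0.1218 0.6599]  S=[0.8431]  K=[0.5358; 0.2305]  nu=[1.7198]  x^+=[2.7258, 2.3590]  P^+=[0.1963 0.0176; 0.0176 0.6151]
step 3: x^-=[2.6053, 2.5886]  P^-=[0.4006 0.1188; 0.1188 0.7118]  S=[0.8054]  K=[0.5137; 0.2447]  nu=[-2.1900]  x^+=[1.4803, 2.0526]  P^+=[0.1881 0.0176; 0.0176 0.6636]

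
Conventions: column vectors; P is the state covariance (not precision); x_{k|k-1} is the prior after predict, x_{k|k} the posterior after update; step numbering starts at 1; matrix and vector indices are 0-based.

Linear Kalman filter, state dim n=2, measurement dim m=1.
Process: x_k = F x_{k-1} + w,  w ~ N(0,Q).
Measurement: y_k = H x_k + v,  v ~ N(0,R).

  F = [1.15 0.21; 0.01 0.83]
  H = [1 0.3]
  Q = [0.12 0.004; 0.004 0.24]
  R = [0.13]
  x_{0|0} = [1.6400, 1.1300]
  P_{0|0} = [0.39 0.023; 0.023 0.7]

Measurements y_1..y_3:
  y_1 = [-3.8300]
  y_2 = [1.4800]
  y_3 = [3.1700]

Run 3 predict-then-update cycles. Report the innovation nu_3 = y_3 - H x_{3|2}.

innov = [3.0869]

step 1: x^-=[2.1233, 0.9543]  P^-=[0.6778 0.1525; 0.1525 0.7227]  S=[0.9643]  K=[0.7503; 0.3830]  nu=[-6.2396]  x^+=[-2.5582, -1.4353]  P^+=[0.1349 -0.1246; -0.1246 0.5812]
step 2: x^-=[-3.2434, -1.2168]  P^-=[0.2639 -0.0123; -0.0123 0.6384]  S=[0.4439]  K=[0.5861; 0.4036]  nu=[5.0884]  x^+=[-0.2611, 0.8370]  P^+=[0.1114 -0.1173; -0.1173 0.5660]
step 3: x^-=[-0.1245, 0.6921]  P^-=[0.2356 -0.0083; -0.0083 0.6280]  S=[0.4171]  K=[0.5588; 0.4317]  nu=[3.0869]  x^+=[1.6005, 2.0248]  P^+=[0.1053 -0.1089; -0.1089 0.5502]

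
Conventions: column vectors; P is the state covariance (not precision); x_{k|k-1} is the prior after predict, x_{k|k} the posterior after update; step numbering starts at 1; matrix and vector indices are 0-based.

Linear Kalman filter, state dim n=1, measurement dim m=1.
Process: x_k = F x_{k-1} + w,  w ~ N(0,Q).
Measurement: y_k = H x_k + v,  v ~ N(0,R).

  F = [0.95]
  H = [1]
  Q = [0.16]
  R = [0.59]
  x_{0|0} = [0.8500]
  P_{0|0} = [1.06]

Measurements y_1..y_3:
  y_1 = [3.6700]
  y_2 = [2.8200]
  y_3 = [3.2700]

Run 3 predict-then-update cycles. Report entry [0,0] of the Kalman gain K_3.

step 1: x^-=[0.8075]  P^-=[1.1166]  S=[1.7066]  K=[0.6543]  nu=[2.8625]  x^+=[2.6804]  P^+=[0.3860]
step 2: x^-=[2.5464]  P^-=[0.5084]  S=[1.0984]  K=[0.4629]  nu=[0.2736]  x^+=[2.6730]  P^+=[0.2731]
step 3: x^-=[2.5394]  P^-=[0.4065]  S=[0.9965]  K=[0.4079]  nu=[0.7306]  x^+=[2.8374]  P^+=[0.2407]

K[0,0] = 0.4079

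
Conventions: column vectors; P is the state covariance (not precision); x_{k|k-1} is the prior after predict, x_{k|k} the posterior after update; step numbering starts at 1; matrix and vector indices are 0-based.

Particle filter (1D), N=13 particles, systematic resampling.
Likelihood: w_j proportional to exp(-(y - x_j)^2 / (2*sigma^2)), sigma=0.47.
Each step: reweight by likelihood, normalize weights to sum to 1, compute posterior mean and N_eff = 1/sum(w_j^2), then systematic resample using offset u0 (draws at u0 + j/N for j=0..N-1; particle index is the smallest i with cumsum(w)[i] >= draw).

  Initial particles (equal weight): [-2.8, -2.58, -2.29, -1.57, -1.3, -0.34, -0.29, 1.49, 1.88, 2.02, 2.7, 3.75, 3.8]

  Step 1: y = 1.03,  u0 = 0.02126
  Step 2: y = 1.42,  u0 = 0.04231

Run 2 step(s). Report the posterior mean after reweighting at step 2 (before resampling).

post_mean = 1.5837

step 1: w=[0.0000, 0.0000, 0.0000, 0.0000, 0.0000, 0.0149, 0.0202, 0.6462, 0.2033, 0.1135, 0.0019, 0.0000, 0.0000]  mean=1.5685  Neff=2.1168  idx=[6, 7, 7, 7, 7, 7, 7, 7, 7, 8, 8, 8, 9]
step 2: w=[0.0001, 0.0968, 0.0968, 0.0968, 0.0968, 0.0968, 0.0968, 0.0968, 0.0968, 0.0606, 0.0606, 0.0606, 0.0433]  mean=1.5837  Neff=11.3751  idx=[1, 2, 3, 3, 4, 5, 6, 6, 7, 8, 9, 10, 12]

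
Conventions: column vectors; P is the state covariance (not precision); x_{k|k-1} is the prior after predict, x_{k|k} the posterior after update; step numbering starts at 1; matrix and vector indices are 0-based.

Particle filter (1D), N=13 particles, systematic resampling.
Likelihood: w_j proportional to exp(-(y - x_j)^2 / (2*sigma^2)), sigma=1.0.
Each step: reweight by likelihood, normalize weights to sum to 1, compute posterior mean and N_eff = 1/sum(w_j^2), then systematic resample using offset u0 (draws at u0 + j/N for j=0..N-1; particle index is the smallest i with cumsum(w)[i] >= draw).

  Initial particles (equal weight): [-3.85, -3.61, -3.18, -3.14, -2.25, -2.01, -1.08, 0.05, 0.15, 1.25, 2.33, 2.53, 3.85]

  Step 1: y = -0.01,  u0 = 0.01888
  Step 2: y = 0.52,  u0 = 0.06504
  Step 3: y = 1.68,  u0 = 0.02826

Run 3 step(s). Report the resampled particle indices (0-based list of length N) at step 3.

step 1: w=[0.0002, 0.0005, 0.0020, 0.0022, 0.0244, 0.0405, 0.1689, 0.2989, 0.2956, 0.1354, 0.0194, 0.0119, 0.0002]  mean=-0.0299  Neff=4.4179  idx=[4, 6, 6, 7, 7, 7, 7, 8, 8, 8, 8, 9, 9]
step 2: w=[0.0023, 0.0295, 0.0295, 0.0950, 0.0950, 0.0950, 0.0950, 0.0991, 0.0991, 0.0991, 0.0991, 0.0813, 0.0813]  mean=0.2127  Neff=11.0747  idx=[3, 3, 4, 5, 6, 7, 7, 8, 9, 10, 10, 11, 12]
step 3: w=[0.0529, 0.0529, 0.0529, 0.0529, 0.0529, 0.0619, 0.0619, 0.0619, 0.0619, 0.0619, 0.0619, 0.1820, 0.1820]  mean=0.5240  Neff=9.6856  idx=[0, 1, 3, 4, 6, 7, 8, 9, 11, 11, 11, 12, 12]

resampled_idx = [0, 1, 3, 4, 6, 7, 8, 9, 11, 11, 11, 12, 12]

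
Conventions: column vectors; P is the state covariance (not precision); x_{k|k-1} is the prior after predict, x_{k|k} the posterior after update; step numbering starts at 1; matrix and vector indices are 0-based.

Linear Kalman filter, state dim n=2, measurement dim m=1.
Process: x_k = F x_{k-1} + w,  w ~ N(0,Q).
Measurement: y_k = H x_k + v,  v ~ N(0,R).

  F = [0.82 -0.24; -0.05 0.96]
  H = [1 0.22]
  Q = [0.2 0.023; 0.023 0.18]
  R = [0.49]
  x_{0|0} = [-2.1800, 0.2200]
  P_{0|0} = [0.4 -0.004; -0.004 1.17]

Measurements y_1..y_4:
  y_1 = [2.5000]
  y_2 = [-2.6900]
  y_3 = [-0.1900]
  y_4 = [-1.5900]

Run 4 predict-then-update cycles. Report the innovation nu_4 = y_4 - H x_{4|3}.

step 1: x^-=[-1.8404, 0.3202]  P^-=[0.5379 -0.2662; -0.2662 1.2597]  S=[0.9718]  K=[0.4933; 0.0113]  nu=[4.2700]  x^+=[0.2659, 0.3684]  P^+=[0.3015 -0.2716; -0.2716 1.2595]
step 2: x^-=[0.1297, 0.3403]  P^-=[0.5821 -0.4966; -0.4966 1.3676]  S=[0.9198]  K=[0.5141; -0.2128]  nu=[-2.8945]  x^+=[-1.3584, 0.9562]  P^+=[0.3390 -0.3960; -0.3960 1.3260]
step 3: x^-=[-1.3434, 0.9859]  P^-=[0.6602 -0.6129; -0.6129 1.4409]  S=[0.9503]  K=[0.5529; -0.3114]  nu=[0.9365]  x^+=[-0.8257, 0.6943]  P^+=[0.3697 -0.4493; -0.4493 1.3487]
step 4: x^-=[-0.8437, 0.7078]  P^-=[0.7031 -0.6620; -0.6620 1.4671]  S=[0.9729]  K=[0.5731; -0.3487]  nu=[-0.9021]  x^+=[-1.3606, 1.0223]  P^+=[0.3837 -0.4676; -0.4676 1.3488]

innov = [-0.9021]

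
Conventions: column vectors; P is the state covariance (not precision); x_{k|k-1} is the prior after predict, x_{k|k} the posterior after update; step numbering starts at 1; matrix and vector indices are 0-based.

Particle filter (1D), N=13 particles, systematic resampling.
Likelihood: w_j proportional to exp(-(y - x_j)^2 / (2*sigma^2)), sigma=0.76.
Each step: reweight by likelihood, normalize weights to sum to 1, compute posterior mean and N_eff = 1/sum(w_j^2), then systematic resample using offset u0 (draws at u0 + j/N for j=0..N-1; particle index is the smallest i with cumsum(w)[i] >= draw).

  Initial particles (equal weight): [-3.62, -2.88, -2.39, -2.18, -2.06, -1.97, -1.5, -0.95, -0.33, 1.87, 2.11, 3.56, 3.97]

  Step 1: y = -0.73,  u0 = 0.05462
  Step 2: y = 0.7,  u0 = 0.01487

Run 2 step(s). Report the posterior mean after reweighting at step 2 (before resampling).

post_mean = -0.4681

step 1: w=[0.0002, 0.0057, 0.0289, 0.0509, 0.0679, 0.0829, 0.1879, 0.3010, 0.2733, 0.0009, 0.0003, 0.0000, 0.0000]  mean=-1.1563  Neff=4.6388  idx=[3, 4, 5, 6, 6, 7, 7, 7, 7, 8, 8, 8, 8]
step 2: w=[0.0004, 0.0007, 0.0010, 0.0075, 0.0075, 0.0471, 0.0471, 0.0471, 0.0471, 0.1986, 0.1986, 0.1986, 0.1986]  mean=-0.4681  Neff=5.9975  idx=[4, 6, 8, 9, 9, 9, 10, 10, 11, 11, 11, 12, 12]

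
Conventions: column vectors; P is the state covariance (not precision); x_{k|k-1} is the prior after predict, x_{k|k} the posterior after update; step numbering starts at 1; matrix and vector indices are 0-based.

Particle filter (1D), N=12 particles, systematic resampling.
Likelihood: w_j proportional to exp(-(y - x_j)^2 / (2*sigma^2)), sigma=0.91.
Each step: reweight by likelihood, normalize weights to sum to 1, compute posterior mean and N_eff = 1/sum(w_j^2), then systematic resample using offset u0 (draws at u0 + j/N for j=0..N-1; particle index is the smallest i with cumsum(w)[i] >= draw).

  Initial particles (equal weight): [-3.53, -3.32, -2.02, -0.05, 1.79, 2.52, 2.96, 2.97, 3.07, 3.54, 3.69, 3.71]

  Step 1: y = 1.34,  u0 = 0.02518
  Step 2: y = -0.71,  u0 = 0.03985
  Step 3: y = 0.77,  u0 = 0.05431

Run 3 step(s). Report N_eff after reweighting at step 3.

step 1: w=[0.0000, 0.0000, 0.0005, 0.1341, 0.3811, 0.1858, 0.0883, 0.0866, 0.0707, 0.0232, 0.0153, 0.0145]  mean=2.0705  Neff=4.5665  idx=[3, 3, 4, 4, 4, 4, 5, 5, 5, 6, 7, 8]
step 2: w=[0.4700, 0.4700, 0.0140, 0.0140, 0.0140, 0.0140, 0.0011, 0.0011, 0.0011, 0.0002, 0.0002, 0.0001]  mean=0.0634  Neff=2.2594  idx=[0, 0, 0, 0, 0, 0, 1, 1, 1, 1, 1, 3]
step 3: w=[0.0847, 0.0847, 0.0847, 0.0847, 0.0847, 0.0847, 0.0847, 0.0847, 0.0847, 0.0847, 0.0847, 0.0679]  mean=0.0749  Neff=11.9625  idx=[0, 1, 2, 3, 4, 5, 6, 7, 8, 9, 10, 11]

N_eff = 11.9625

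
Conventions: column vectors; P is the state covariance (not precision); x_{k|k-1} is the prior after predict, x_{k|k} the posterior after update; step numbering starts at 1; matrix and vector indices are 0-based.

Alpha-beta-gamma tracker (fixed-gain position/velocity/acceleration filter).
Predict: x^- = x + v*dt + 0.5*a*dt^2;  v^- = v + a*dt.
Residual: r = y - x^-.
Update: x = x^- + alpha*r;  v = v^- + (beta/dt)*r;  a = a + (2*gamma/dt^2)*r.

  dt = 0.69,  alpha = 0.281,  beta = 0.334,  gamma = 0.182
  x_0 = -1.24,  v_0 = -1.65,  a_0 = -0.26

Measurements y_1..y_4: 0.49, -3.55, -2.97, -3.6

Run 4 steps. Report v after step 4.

v_post = -1.0703

step 1: x_pred=-2.4404  r=2.9304  x^+=-1.6170  v^+=-0.4109  a^+=1.9804
step 2: x_pred=-1.4290  r=-2.1210  x^+=-2.0250  v^+=-0.0711  a^+=0.3589
step 3: x_pred=-1.9887  r=-0.9813  x^+=-2.2644  v^+=-0.2985  a^+=-0.3914
step 4: x_pred=-2.5636  r=-1.0364  x^+=-2.8548  v^+=-1.0703  a^+=-1.1838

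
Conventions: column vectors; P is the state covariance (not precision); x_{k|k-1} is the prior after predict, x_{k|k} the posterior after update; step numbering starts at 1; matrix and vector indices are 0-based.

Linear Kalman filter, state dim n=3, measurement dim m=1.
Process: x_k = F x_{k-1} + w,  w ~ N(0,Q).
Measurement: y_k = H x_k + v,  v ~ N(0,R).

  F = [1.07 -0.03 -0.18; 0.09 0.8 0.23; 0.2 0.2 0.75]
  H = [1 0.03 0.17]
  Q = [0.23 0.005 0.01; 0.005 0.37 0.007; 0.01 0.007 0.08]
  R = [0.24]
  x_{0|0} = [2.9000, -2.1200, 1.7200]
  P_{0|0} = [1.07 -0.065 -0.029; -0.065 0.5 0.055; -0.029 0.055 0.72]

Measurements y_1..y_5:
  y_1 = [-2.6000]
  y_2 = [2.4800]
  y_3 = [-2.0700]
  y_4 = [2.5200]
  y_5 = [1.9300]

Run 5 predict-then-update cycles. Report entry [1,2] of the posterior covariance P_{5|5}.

P_post[1,2] = 0.5663

step 1: x^-=[2.8570, -1.0394, 1.4460]  P^-=[1.4948 -0.0042 0.0998; -0.0042 0.7464 0.2511; 0.0998 0.2511 0.5504]  S=[1.7876]  K=[0.8456; 0.0341; 0.1124]  nu=[-5.6716]  x^+=[-1.9390, -1.2326, 0.8085]  P^+=[0.2165 -0.0557 -0.0701; -0.0557 0.7444 0.2443; -0.0701 0.2443 0.5278]
step 2: x^-=[-2.1833, -0.9746, -0.0279]  P^-=[0.5289 -0.1144 -0.0990; -0.1144 0.9550 0.3610; -0.0990 0.3610 0.4631]  S=[0.7463]  K=[0.6815; -0.0326; -0.0126]  nu=[4.6973]  x^+=[1.0181, -1.1278, -0.0872]  P^+=[0.1822 -0.0978 -0.0926; -0.0978 0.9542 0.3607; -0.0926 0.3607 0.4630]
step 3: x^-=[1.1389, -0.8306, -0.0873]  P^-=[0.5003 -0.1787 -0.1316; -0.1787 1.1215 0.4479; -0.1316 0.4479 0.4585]  S=[0.7037]  K=[0.6716; -0.0979; -0.0572]  nu=[-3.1691]  x^+=[-0.9895, -0.5205, 0.0939]  P^+=[0.1829 -0.1324 -0.1046; -0.1324 1.1148 0.4440; -0.1046 0.4440 0.4562]
step 4: x^-=[-1.0600, -0.4839, -0.2316]  P^-=[0.5088 -0.2271 -0.1528; -0.2271 1.2491 0.5187; -0.1528 0.5187 0.4798]  S=[0.7035]  K=[0.6766; -0.1441; -0.0792]  nu=[3.6339]  x^+=[1.3988, -1.0076, -0.5193]  P^+=[0.1867 -0.1584 -0.1151; -0.1584 1.2344 0.5107; -0.1151 0.5107 0.4753]
step 5: x^-=[1.6204, -0.7997, -0.3112]  P^-=[0.5203 -0.2651 -0.1727; -0.2651 1.3471 0.5785; -0.1727 0.5785 0.5102]  S=[0.7076]  K=[0.6826; -0.1785; -0.0970]  nu=[0.3865]  x^+=[1.8843, -0.8686, -0.3487]  P^+=[0.1906 -0.1788 -0.1259; -0.1788 1.3245 0.5663; -0.1259 0.5663 0.5036]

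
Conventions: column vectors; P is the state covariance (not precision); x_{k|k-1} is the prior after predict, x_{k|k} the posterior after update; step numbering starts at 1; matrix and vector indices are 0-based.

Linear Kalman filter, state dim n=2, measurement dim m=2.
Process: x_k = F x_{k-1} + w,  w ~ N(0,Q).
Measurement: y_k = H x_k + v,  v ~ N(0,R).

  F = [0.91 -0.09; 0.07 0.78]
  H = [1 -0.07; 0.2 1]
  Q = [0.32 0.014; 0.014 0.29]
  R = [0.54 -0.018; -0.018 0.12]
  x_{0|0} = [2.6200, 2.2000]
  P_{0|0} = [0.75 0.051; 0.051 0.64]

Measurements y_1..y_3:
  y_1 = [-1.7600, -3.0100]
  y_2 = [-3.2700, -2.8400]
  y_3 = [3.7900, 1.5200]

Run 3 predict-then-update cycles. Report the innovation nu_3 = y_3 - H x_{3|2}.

innov = [5.4899, 3.7878]

step 1: x^-=[2.1862, 1.8994]  P^-=[0.9379 0.0527; 0.0527 0.6886]  S=[1.4739 0.1734; 0.1734 0.8672]  K=[0.6157 0.1540; -0.0940 0.8250]  nu=[-3.8132, -5.3466]  x^+=[-0.9851, -2.1532]  P^+=[0.3257 -0.0577; -0.0577 0.1122]
step 2: x^-=[-0.7027, -1.7485]  P^-=[0.6001 -0.0138; -0.0138 0.3536]  S=[1.1437 0.0637; 0.0637 0.4921]  K=[0.5172 0.1490; -0.0739 0.7225]  nu=[-2.6897, -0.9510]  x^+=[-2.2355, -2.2368]  P^+=[0.2734 -0.0461; -0.0461 0.0973]
step 3: x^-=[-1.8330, -1.9012]  P^-=[0.5547 -0.0078; -0.0078 0.3455]  S=[1.0975 0.0610; 0.0610 0.4845]  K=[0.4976 0.1501; -0.0691 0.7185]  nu=[5.4899, 3.7878]  x^+=[1.4673, 0.4407]  P^+=[0.2629 -0.0435; -0.0435 0.0962]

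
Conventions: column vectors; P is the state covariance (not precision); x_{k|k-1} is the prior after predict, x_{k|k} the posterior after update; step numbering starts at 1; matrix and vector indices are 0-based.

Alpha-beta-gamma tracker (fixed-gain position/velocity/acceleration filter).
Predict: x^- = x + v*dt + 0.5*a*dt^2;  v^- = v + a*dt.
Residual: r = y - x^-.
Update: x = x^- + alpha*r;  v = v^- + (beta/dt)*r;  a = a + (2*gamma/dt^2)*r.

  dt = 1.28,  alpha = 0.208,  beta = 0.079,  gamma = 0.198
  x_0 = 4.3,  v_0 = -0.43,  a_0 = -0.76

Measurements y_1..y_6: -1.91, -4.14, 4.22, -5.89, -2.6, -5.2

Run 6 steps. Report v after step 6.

step 1: x_pred=3.1270  r=-5.0370  x^+=2.0793  v^+=-1.7137  a^+=-1.9774
step 2: x_pred=-1.7341  r=-2.4059  x^+=-2.2345  v^+=-4.3933  a^+=-2.5589
step 3: x_pred=-9.9542  r=14.1742  x^+=-7.0060  v^+=-6.7939  a^+=0.8670
step 4: x_pred=-14.9920  r=9.1020  x^+=-13.0988  v^+=-5.1224  a^+=3.0669
step 5: x_pred=-17.1431  r=14.5431  x^+=-14.1181  v^+=-0.2992  a^+=6.5820
step 6: x_pred=-9.1092  r=3.9092  x^+=-8.2961  v^+=8.3670  a^+=7.5268

v_post = 8.3670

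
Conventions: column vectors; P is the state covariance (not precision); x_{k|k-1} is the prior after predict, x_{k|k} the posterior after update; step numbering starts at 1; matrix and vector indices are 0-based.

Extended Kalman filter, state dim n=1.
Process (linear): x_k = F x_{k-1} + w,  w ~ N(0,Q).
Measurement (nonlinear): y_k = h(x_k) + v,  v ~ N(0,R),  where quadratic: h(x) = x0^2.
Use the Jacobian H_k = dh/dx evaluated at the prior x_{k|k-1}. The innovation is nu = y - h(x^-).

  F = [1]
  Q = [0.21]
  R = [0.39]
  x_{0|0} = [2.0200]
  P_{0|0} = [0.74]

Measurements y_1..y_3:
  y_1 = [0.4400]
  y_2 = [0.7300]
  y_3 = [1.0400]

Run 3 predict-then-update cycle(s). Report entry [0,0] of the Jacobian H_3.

H_jac[0,0] = 1.9026

step 1: x^-=[2.0200]  P^-=[0.9500]  H_jac=[4.0400]  S=[15.8955]  K=[0.2415]  nu=[-3.6404]  x^+=[1.1410]  P^+=[0.0233]
step 2: x^-=[1.1410]  P^-=[0.2333]  H_jac=[2.2820]  S=[1.6050]  K=[0.3317]  nu=[-0.5719]  x^+=[0.9513]  P^+=[0.0567]
step 3: x^-=[0.9513]  P^-=[0.2667]  H_jac=[1.9026]  S=[1.3554]  K=[0.3744]  nu=[0.1350]  x^+=[1.0018]  P^+=[0.0767]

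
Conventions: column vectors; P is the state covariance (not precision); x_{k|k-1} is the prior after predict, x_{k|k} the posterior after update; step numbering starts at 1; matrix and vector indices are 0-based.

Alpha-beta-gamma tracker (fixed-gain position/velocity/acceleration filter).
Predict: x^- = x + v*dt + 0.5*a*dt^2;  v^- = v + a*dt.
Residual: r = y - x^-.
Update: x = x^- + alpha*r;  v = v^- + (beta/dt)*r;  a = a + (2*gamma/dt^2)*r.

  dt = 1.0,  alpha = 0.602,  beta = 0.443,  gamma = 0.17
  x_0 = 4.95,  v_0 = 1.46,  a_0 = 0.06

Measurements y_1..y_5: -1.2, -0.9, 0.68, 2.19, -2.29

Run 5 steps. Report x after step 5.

step 1: x_pred=6.4400  r=-7.6400  x^+=1.8407  v^+=-1.8645  a^+=-2.5376
step 2: x_pred=-1.2926  r=0.3926  x^+=-1.0563  v^+=-4.2282  a^+=-2.4041
step 3: x_pred=-6.4865  r=7.1665  x^+=-2.1723  v^+=-3.4575  a^+=0.0325
step 4: x_pred=-5.6136  r=7.8036  x^+=-0.9158  v^+=0.0319  a^+=2.6857
step 5: x_pred=0.4590  r=-2.7490  x^+=-1.1959  v^+=1.4999  a^+=1.7511

x_post = -1.1959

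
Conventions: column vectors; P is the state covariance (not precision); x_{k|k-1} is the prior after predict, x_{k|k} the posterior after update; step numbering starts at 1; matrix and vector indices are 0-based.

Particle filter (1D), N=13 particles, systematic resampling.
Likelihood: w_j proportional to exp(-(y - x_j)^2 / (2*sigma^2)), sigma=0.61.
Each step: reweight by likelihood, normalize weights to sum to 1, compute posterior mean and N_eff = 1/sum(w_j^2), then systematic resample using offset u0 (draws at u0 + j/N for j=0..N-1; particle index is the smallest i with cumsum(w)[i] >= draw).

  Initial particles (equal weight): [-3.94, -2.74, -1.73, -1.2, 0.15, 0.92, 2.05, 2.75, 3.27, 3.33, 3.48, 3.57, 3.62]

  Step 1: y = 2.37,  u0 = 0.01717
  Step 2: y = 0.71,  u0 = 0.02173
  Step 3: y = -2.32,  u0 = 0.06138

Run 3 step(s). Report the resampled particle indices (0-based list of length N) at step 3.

resampled_idx = [0, 1, 2, 2, 3, 4, 5, 5, 6, 7, 8, 9, 9]

step 1: w=[0.0000, 0.0000, 0.0000, 0.0000, 0.0005, 0.0209, 0.3068, 0.2900, 0.1186, 0.1021, 0.0672, 0.0509, 0.0431]  mean=2.7450  Neff=4.7145  idx=[5, 6, 6, 6, 6, 7, 7, 7, 8, 8, 9, 10, 11]
step 2: w=[0.7181, 0.0682, 0.0682, 0.0682, 0.0682, 0.0028, 0.0028, 0.0028, 0.0001, 0.0001, 0.0001, 0.0000, 0.0000]  mean=1.2449  Neff=1.8713  idx=[0, 0, 0, 0, 0, 0, 0, 0, 0, 0, 2, 3, 4]
step 3: w=[0.1000, 0.1000, 0.1000, 0.1000, 0.1000, 0.1000, 0.1000, 0.1000, 0.1000, 0.1000, 0.0000, 0.0000, 0.0000]  mean=0.9200  Neff=10.0001  idx=[0, 1, 2, 2, 3, 4, 5, 5, 6, 7, 8, 9, 9]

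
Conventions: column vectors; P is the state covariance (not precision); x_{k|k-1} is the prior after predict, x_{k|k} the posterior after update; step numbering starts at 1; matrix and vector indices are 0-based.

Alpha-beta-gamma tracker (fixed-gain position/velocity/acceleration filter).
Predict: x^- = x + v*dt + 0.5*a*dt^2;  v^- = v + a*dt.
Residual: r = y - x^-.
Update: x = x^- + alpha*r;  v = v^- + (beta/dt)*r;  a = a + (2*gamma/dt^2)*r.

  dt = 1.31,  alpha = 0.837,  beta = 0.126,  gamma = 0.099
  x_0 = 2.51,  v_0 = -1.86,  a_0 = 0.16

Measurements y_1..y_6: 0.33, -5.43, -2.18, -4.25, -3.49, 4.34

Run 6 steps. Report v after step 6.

v_post = 1.2255

step 1: x_pred=0.2107  r=0.1193  x^+=0.3106  v^+=-1.6389  a^+=0.1738
step 2: x_pred=-1.6873  r=-3.7427  x^+=-4.8199  v^+=-1.7713  a^+=-0.2581
step 3: x_pred=-7.3617  r=5.1817  x^+=-3.0246  v^+=-1.6109  a^+=0.3398
step 4: x_pred=-4.8434  r=0.5934  x^+=-4.3467  v^+=-1.1087  a^+=0.4083
step 5: x_pred=-5.4488  r=1.9588  x^+=-3.8093  v^+=-0.3855  a^+=0.6343
step 6: x_pred=-3.7700  r=8.1100  x^+=3.0181  v^+=1.2255  a^+=1.5700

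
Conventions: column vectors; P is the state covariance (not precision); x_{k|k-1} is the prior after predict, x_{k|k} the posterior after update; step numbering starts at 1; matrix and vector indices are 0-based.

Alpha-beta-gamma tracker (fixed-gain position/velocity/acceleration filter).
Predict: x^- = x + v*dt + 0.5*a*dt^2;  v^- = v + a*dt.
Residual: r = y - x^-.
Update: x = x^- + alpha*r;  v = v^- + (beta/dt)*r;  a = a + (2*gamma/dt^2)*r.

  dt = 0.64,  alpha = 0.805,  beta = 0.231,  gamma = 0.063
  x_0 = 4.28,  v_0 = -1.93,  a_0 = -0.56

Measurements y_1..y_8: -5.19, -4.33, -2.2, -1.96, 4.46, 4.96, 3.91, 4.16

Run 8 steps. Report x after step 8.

x_post = 5.0780

step 1: x_pred=2.9301  r=-8.1201  x^+=-3.6066  v^+=-5.2193  a^+=-3.0579
step 2: x_pred=-7.5732  r=3.2432  x^+=-4.9624  v^+=-6.0057  a^+=-2.0602
step 3: x_pred=-9.2280  r=7.0280  x^+=-3.5705  v^+=-4.7876  a^+=0.1017
step 4: x_pred=-6.6137  r=4.6537  x^+=-2.8675  v^+=-3.0428  a^+=1.5333
step 5: x_pred=-4.5009  r=8.9609  x^+=2.7126  v^+=1.1728  a^+=4.2898
step 6: x_pred=4.3418  r=0.6182  x^+=4.8394  v^+=4.1414  a^+=4.4800
step 7: x_pred=8.4074  r=-4.4974  x^+=4.7870  v^+=5.3853  a^+=3.0965
step 8: x_pred=8.8677  r=-4.7077  x^+=5.0780  v^+=5.6678  a^+=1.6483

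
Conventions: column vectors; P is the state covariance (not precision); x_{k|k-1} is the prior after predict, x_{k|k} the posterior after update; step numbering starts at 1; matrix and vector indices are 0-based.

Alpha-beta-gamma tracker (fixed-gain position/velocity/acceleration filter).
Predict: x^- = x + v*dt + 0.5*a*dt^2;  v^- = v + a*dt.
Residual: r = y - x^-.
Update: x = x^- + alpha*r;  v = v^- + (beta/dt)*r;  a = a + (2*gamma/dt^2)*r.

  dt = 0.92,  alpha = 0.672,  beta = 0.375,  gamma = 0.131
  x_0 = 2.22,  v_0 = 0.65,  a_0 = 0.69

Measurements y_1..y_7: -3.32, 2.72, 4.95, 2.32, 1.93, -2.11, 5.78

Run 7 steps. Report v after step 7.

v_post = -0.5779

step 1: x_pred=3.1100  r=-6.4300  x^+=-1.2110  v^+=-1.3361  a^+=-1.3004
step 2: x_pred=-2.9905  r=5.7105  x^+=0.8470  v^+=-0.2048  a^+=0.4673
step 3: x_pred=0.8563  r=4.0937  x^+=3.6073  v^+=1.8937  a^+=1.7345
step 4: x_pred=6.0835  r=-3.7635  x^+=3.5544  v^+=1.9554  a^+=0.5695
step 5: x_pred=5.5944  r=-3.6644  x^+=3.1319  v^+=0.9857  a^+=-0.5648
step 6: x_pred=3.7997  r=-5.9097  x^+=-0.1716  v^+=-1.9428  a^+=-2.3941
step 7: x_pred=-2.9722  r=8.7522  x^+=2.9093  v^+=-0.5779  a^+=0.3151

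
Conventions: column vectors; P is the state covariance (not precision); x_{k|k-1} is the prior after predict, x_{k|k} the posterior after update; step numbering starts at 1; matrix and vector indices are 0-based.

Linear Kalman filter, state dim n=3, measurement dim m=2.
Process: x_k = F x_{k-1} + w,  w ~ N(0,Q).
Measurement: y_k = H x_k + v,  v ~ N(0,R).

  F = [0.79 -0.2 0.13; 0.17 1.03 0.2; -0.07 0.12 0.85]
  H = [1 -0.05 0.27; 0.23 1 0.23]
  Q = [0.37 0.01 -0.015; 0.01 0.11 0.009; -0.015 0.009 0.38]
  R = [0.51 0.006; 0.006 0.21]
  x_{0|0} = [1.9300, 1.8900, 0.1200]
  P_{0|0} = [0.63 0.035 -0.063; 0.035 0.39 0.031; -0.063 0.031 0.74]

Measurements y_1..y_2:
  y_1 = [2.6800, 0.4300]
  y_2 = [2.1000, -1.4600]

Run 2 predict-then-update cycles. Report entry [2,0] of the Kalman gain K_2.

step 1: x^-=[1.1623, 2.2988, 0.1937]  P^-=[0.7657 0.0524 -0.0201; 0.0524 0.5923 0.1934; -0.0201 0.1934 0.9366]  S=[1.3241 0.3065; 0.3065 1.0033]  K=[0.5601 0.0520; -0.1002 0.6773; 0.0809 0.3781]  nu=[1.5803, -2.1807]  x^+=[1.9342, 0.6635, -0.5029]  P^+=[0.3297 -0.0233 -0.1661; -0.0233 0.1604 -0.0580; -0.1661 -0.0580 0.7657]
step 2: x^-=[1.3299, 0.9116, -0.4832]  P^-=[0.5714 -0.0124 -0.0561; -0.0124 0.2769 0.0824; -0.0561 0.0824 0.9455]  S=[1.1197 0.1749; 0.1749 0.5934]  K=[0.4920 0.0338; -0.0846 0.5187; 0.1034 0.4531]  nu=[0.9461, -2.5663]  x^+=[1.7088, -0.4996, -1.5482]  P^+=[0.2938 -0.0203 -0.1617; -0.0203 0.1246 -0.0499; -0.1617 -0.0499 0.7953]

K[2,0] = 0.1034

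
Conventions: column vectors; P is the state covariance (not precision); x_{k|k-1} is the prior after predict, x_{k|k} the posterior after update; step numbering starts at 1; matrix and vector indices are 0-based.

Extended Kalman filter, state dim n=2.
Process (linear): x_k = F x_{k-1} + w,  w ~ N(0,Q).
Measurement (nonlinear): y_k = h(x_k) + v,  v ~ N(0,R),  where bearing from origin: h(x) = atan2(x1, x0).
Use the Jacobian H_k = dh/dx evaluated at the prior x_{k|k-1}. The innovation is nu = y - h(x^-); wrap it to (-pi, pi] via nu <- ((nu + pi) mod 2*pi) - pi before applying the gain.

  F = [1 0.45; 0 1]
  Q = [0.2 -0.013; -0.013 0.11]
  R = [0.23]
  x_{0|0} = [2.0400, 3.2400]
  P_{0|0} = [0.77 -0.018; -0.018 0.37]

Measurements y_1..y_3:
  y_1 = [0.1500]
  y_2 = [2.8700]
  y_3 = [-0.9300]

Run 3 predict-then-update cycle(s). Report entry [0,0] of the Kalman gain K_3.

K[0,0] = -0.2918

step 1: x^-=[3.4980, 3.2400]  P^-=[1.0287 0.1355; 0.1355 0.4800]  H_jac=[-0.1425 0.1539]  S=[0.2563]  K=[-0.4907; 0.2128]  nu=[-0.5971]  x^+=[3.7910, 3.1129]  P^+=[0.9670 0.1623; 0.1623 0.4684]
step 2: x^-=[5.1918, 3.1129]  P^-=[1.4079 0.3600; 0.3600 0.5784]  H_jac=[-0.0849 0.1417]  S=[0.2431]  K=[-0.2821; 0.2113]  nu=[2.3299]  x^+=[4.5345, 3.6052]  P^+=[1.3886 0.3745; 0.3745 0.5675]
step 3: x^-=[6.1568, 3.6052]  P^-=[2.0406 0.6169; 0.6169 0.6775]  H_jac=[-0.0708 0.1210]  S=[0.2396]  K=[-0.2918; 0.1597]  nu=[-1.4597]  x^+=[6.5827, 3.3721]  P^+=[2.0202 0.6281; 0.6281 0.6714]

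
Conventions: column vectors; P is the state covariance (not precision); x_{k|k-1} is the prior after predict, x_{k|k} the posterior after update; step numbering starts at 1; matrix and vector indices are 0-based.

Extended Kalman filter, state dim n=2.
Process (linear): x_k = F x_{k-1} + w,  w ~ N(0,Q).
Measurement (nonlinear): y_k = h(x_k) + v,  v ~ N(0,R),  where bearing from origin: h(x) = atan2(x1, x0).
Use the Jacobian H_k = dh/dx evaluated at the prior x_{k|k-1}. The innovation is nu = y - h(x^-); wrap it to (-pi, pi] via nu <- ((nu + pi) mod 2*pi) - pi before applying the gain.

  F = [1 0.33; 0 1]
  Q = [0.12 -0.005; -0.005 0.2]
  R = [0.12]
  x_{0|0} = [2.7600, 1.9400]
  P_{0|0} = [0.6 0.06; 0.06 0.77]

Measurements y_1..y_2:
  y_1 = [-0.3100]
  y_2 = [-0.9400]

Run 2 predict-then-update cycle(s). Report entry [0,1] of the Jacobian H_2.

step 1: x^-=[3.4002, 1.9400]  P^-=[0.8435 0.3091; 0.3091 0.9700]  H_jac=[-0.1266 0.2219]  S=[0.1639]  K=[-0.2330; 1.0743]  nu=[-0.8285]  x^+=[3.5933, 1.0499]  P^+=[0.8346 0.3501; 0.3501 0.7808]
step 2: x^-=[3.9397, 1.0499]  P^-=[1.2707 0.6028; 0.6028 0.9808]  H_jac=[-0.0632 0.2370]  S=[0.1621]  K=[0.3862; 1.1990]  nu=[-1.2004]  x^+=[3.4761, -0.3894]  P^+=[1.2465 0.5277; 0.5277 0.7478]

H_jac[0,1] = 0.2370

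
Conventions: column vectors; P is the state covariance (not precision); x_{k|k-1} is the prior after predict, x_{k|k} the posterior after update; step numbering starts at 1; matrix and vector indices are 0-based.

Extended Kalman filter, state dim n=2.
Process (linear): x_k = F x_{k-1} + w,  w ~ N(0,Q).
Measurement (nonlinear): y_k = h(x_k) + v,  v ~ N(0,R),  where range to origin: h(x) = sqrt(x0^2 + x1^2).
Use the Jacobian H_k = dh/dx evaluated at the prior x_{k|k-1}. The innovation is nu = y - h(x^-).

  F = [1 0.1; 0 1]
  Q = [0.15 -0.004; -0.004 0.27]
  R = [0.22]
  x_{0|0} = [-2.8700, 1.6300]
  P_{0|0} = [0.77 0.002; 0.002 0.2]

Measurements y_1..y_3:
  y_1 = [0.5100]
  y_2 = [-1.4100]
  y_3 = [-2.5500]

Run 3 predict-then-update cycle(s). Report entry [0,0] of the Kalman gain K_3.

step 1: x^-=[-2.7070, 1.6300]  P^-=[0.9224 0.0180; 0.0180 0.4700]  H_jac=[-0.8567 0.5158]  S=[1.0061]  K=[-0.7762; 0.2256]  nu=[-2.6499]  x^+=[-0.6502, 1.0321]  P^+=[0.3163 0.1942; 0.1942 0.4188]
step 2: x^-=[-0.5470, 1.0321]  P^-=[0.5093 0.2321; 0.2321 0.6888]  H_jac=[-0.4683 0.8836]  S=[0.6773]  K=[-0.0494; 0.7380]  nu=[-2.5781]  x^+=[-0.4197, -0.8706]  P^+=[0.5076 0.2568; 0.2568 0.3199]
step 3: x^-=[-0.5068, -0.8706]  P^-=[0.7122 0.2848; 0.2848 0.5899]  H_jac=[-0.5031 -0.8642]  S=[1.0884]  K=[-0.5553; -0.6000]  nu=[-3.5573]  x^+=[1.4686, 1.2637]  P^+=[0.3766 -0.0779; -0.0779 0.1981]

K[0,0] = -0.5553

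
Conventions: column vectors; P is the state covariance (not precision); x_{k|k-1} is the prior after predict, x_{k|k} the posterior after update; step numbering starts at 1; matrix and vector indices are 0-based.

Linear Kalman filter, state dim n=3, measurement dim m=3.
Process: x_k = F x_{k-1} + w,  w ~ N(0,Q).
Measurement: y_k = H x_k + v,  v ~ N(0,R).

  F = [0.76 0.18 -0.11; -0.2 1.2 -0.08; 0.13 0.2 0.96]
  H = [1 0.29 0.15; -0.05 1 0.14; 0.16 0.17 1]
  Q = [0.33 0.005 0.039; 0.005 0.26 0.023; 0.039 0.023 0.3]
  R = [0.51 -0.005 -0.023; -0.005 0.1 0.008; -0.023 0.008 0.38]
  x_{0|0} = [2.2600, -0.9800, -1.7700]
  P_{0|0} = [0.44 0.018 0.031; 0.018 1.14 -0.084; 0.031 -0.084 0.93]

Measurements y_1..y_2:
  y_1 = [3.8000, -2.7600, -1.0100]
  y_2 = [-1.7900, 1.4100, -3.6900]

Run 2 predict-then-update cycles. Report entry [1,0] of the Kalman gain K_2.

K[1,0] = 0.0479

step 1: x^-=[1.7359, -1.4864, -1.6014]  P^-=[0.6354 0.2194 0.0380; 0.2194 1.9336 0.1141; 0.0380 0.1141 1.1865]  S=[1.4833 0.7919 0.4743; 0.7919 2.0680 0.6468; 0.4743 0.6468 1.7016]  K=[0.5352 -0.1107 -0.0032; 0.0648 0.9425 -0.0954; -0.0241 -0.0920 0.7540]  nu=[2.7354, -0.9626, 0.5663]  x^+=[3.3046, -2.2703, -1.1518]  P^+=[0.2801 0.0087 -0.0607; 0.0087 0.1004 -0.0487; -0.0607 -0.0487 0.3043]
step 2: x^-=[2.2295, -3.2931, -1.1302]  P^-=[0.5132 0.0039 -0.0111; 0.0039 0.4210 -0.0256; -0.0111 -0.0256 0.5558]  S=[1.0679 0.1006 0.1447; 0.1006 0.5257 0.1280; 0.1447 0.1280 0.9491]  K=[0.4909 -0.1431 0.0200; 0.0479 0.8004 -0.0661; -0.0150 -0.0396 0.5868]  nu=[-2.8950, 4.9728, -2.3567]  x^+=[0.0495, 0.7044, -2.6663]  P^+=[0.2568 0.0027 -0.0464; 0.0027 0.0843 -0.0346; -0.0464 -0.0346 0.2363]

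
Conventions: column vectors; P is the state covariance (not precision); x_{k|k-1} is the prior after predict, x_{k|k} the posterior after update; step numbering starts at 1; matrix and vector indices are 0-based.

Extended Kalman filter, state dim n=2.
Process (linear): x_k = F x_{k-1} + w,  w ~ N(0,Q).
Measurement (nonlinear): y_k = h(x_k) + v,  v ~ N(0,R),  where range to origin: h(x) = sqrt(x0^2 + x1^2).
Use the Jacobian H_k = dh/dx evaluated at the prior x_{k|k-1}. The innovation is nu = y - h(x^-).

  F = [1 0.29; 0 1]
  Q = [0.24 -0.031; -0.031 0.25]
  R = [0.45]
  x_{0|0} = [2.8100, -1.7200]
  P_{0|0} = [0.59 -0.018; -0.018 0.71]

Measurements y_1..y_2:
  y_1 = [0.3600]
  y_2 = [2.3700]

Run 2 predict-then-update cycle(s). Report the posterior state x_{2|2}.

x_post = [1.3088, -1.1993]

step 1: x^-=[2.3112, -1.7200]  P^-=[0.8793 0.1569; 0.1569 0.9600]  H_jac=[0.8022 -0.5970]  S=[1.2078]  K=[0.5065; -0.3703]  nu=[-2.5210]  x^+=[1.0344, -0.7864]  P^+=[0.5695 0.3834; 0.3834 0.7944]
step 2: x^-=[0.8063, -0.7864]  P^-=[1.0987 0.5828; 0.5828 1.0444]  H_jac=[0.7159 -0.6982]  S=[0.9396]  K=[0.4040; -0.3320]  nu=[1.2437]  x^+=[1.3088, -1.1993]  P^+=[0.9453 0.7088; 0.7088 0.9408]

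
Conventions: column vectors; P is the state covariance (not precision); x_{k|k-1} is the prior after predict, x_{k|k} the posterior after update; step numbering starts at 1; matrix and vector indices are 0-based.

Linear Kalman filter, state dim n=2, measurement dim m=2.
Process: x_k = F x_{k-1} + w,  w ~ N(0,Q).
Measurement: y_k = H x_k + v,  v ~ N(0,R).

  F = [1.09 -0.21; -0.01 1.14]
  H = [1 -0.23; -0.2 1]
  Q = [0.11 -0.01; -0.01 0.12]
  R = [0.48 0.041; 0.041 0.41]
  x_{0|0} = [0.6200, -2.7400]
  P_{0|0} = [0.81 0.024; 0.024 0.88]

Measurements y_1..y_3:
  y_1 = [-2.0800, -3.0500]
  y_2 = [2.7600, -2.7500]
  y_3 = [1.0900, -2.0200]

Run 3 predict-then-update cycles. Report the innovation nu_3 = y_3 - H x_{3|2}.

innov = [-0.9218, 1.7782]

step 1: x^-=[1.2512, -3.1298]  P^-=[1.1002 -0.1996; -0.1996 1.2632]  S=[1.7388 -0.6784; -0.6784 1.7970]  K=[0.6661 0.0179; 0.0012 0.7256]  nu=[-4.0511, 0.3300]  x^+=[-1.4413, -2.8951]  P^+=[0.3443 0.1035; 0.1035 0.3182]
step 2: x^-=[-0.9631, -3.2860]  P^-=[0.4857 0.0389; 0.0389 0.5313]  S=[0.9759 -0.1376; -0.1376 0.9451]  K=[0.4899 0.0097; -0.0074 0.5528]  nu=[2.9673, 0.3434]  x^+=[0.4939, -3.1181]  P^+=[0.2527 0.0746; 0.0746 0.2413]
step 3: x^-=[1.1931, -3.5596]  P^-=[0.3867 0.0224; 0.0224 0.4319]  S=[0.8793 -0.1123; -0.1123 0.8484]  K=[0.4330 -0.0075; -0.0236 0.5007]  nu=[-0.9218, 1.7782]  x^+=[0.7806, -2.6476]  P^+=[0.2211 0.0589; 0.0589 0.2161]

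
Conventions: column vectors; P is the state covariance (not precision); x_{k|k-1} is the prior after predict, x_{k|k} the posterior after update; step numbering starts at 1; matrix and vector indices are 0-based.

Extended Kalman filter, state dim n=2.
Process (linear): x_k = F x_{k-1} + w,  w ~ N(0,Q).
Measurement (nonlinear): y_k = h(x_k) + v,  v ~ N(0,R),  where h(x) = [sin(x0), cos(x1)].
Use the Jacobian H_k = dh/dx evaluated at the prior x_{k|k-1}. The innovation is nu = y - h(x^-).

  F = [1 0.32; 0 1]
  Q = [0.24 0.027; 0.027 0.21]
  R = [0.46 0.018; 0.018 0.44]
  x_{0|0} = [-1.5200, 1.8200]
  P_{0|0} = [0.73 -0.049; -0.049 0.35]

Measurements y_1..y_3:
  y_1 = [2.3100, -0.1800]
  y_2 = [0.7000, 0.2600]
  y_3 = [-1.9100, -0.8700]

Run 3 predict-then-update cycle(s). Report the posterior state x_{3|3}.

step 1: x^-=[-0.9376, 1.8200]  P^-=[0.9745 0.0900; 0.0900 0.5600]  H_jac=[0.5917 0.0000; 0.0000 -0.9691]  S=[0.8012 -0.0336; -0.0336 0.9659]  K=[0.7170 -0.0653; 0.0430 -0.5603]  nu=[3.1161, 0.0666]  x^+=[1.2922, 1.9165]  P^+=[0.5554 0.0164; 0.0164 0.2536]
step 2: x^-=[1.9055, 1.9165]  P^-=[0.8318 0.1245; 0.1245 0.4636]  H_jac=[-0.3285 0.0000; 0.0000 -0.9408]  S=[0.5497 0.0565; 0.0565 0.8504]  K=[-0.4862 -0.1055; -0.0218 -0.5115]  nu=[-0.2445, 0.5989]  x^+=[1.9612, 1.6156]  P^+=[0.6866 0.0586; 0.0586 0.2396]
step 3: x^-=[2.4782, 1.6156]  P^-=[0.9887 0.1623; 0.1623 0.4496]  H_jac=[-0.7879 0.0000; 0.0000 -0.9990]  S=[1.0737 0.1457; 0.1457 0.8887]  K=[-0.7167 -0.0649; -0.0516 -0.4969]  nu=[-2.5258, -0.8253]  x^+=[4.3419, 2.1561]  P^+=[0.4199 0.0415; 0.0415 0.2198]

x_post = [4.3419, 2.1561]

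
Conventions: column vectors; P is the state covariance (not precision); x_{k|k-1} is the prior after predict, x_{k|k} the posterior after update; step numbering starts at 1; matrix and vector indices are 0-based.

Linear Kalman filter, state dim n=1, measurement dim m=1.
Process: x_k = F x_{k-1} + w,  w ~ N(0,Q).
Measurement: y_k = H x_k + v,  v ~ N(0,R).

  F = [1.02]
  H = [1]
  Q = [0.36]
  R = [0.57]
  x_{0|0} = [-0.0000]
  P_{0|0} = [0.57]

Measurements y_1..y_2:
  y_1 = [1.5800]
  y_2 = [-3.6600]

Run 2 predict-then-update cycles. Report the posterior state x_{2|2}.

x_post = [-1.6148]

step 1: x^-=[0.0000]  P^-=[0.9530]  S=[1.5230]  K=[0.6257]  nu=[1.5800]  x^+=[0.9887]  P^+=[0.3567]
step 2: x^-=[1.0085]  P^-=[0.7311]  S=[1.3011]  K=[0.5619]  nu=[-4.6685]  x^+=[-1.6148]  P^+=[0.3203]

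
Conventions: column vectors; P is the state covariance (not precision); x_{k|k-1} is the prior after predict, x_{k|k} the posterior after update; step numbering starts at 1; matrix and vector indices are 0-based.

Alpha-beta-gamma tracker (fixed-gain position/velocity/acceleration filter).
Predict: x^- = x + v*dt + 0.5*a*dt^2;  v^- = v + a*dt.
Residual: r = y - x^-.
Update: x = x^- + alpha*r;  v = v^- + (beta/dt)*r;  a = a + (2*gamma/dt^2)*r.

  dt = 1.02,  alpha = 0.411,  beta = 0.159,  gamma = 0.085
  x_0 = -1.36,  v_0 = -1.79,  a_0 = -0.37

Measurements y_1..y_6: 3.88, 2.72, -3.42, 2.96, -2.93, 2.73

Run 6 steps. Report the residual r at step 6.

resid = -0.2907

step 1: x_pred=-3.3783  r=7.2583  x^+=-0.3951  v^+=-1.0360  a^+=0.8160
step 2: x_pred=-1.0273  r=3.7473  x^+=0.5128  v^+=0.3805  a^+=1.4283
step 3: x_pred=1.6439  r=-5.0639  x^+=-0.4373  v^+=1.0480  a^+=0.6009
step 4: x_pred=0.9442  r=2.0158  x^+=1.7727  v^+=1.9751  a^+=0.9302
step 5: x_pred=4.2712  r=-7.2012  x^+=1.3115  v^+=1.8014  a^+=-0.2464
step 6: x_pred=3.0207  r=-0.2907  x^+=2.9012  v^+=1.5047  a^+=-0.2939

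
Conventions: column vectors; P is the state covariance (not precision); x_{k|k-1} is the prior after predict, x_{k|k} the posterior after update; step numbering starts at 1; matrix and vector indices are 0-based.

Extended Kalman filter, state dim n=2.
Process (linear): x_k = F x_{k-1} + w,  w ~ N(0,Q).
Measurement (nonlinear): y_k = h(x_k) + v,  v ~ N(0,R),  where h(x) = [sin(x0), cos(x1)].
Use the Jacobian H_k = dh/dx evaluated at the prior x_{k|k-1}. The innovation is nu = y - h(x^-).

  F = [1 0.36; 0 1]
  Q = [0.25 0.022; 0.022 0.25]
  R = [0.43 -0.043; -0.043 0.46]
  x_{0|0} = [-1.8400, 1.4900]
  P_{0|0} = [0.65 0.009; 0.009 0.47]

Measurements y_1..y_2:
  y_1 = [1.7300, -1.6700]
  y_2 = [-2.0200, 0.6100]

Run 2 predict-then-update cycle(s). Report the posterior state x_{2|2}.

x_post = [-1.1560, 1.6658]

step 1: x^-=[-1.3036, 1.4900]  P^-=[0.9674 0.2002; 0.2002 0.7200]  H_jac=[0.2640 0.0000; 0.0000 -0.9967]  S=[0.4974 -0.0957; -0.0957 1.1753]  K=[0.4885 -0.1300; -0.0114 -0.6115]  nu=[2.6945, -1.7507]  x^+=[0.2402, 2.5300]  P^+=[0.8167 0.0811; 0.0811 0.2817]
step 2: x^-=[1.1510, 2.5300]  P^-=[1.1616 0.2045; 0.2045 0.5317]  H_jac=[0.4076 0.0000; 0.0000 -0.5742]  S=[0.6230 -0.0909; -0.0909 0.6353]  K=[0.7486 -0.0778; 0.0651 -0.4713]  nu=[-2.9332, 1.4287]  x^+=[-1.1560, 1.6658]  P^+=[0.7980 0.1184; 0.1184 0.3824]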